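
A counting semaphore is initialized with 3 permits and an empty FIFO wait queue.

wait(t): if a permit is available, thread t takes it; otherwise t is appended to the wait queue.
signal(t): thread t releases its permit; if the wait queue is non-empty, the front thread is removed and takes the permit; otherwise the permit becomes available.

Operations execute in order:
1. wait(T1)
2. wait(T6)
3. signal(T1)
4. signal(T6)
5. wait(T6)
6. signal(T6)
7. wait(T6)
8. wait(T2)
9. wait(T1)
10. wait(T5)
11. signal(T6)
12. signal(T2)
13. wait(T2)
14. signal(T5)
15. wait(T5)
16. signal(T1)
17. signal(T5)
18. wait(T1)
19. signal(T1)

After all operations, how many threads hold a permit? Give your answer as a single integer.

Answer: 1

Derivation:
Step 1: wait(T1) -> count=2 queue=[] holders={T1}
Step 2: wait(T6) -> count=1 queue=[] holders={T1,T6}
Step 3: signal(T1) -> count=2 queue=[] holders={T6}
Step 4: signal(T6) -> count=3 queue=[] holders={none}
Step 5: wait(T6) -> count=2 queue=[] holders={T6}
Step 6: signal(T6) -> count=3 queue=[] holders={none}
Step 7: wait(T6) -> count=2 queue=[] holders={T6}
Step 8: wait(T2) -> count=1 queue=[] holders={T2,T6}
Step 9: wait(T1) -> count=0 queue=[] holders={T1,T2,T6}
Step 10: wait(T5) -> count=0 queue=[T5] holders={T1,T2,T6}
Step 11: signal(T6) -> count=0 queue=[] holders={T1,T2,T5}
Step 12: signal(T2) -> count=1 queue=[] holders={T1,T5}
Step 13: wait(T2) -> count=0 queue=[] holders={T1,T2,T5}
Step 14: signal(T5) -> count=1 queue=[] holders={T1,T2}
Step 15: wait(T5) -> count=0 queue=[] holders={T1,T2,T5}
Step 16: signal(T1) -> count=1 queue=[] holders={T2,T5}
Step 17: signal(T5) -> count=2 queue=[] holders={T2}
Step 18: wait(T1) -> count=1 queue=[] holders={T1,T2}
Step 19: signal(T1) -> count=2 queue=[] holders={T2}
Final holders: {T2} -> 1 thread(s)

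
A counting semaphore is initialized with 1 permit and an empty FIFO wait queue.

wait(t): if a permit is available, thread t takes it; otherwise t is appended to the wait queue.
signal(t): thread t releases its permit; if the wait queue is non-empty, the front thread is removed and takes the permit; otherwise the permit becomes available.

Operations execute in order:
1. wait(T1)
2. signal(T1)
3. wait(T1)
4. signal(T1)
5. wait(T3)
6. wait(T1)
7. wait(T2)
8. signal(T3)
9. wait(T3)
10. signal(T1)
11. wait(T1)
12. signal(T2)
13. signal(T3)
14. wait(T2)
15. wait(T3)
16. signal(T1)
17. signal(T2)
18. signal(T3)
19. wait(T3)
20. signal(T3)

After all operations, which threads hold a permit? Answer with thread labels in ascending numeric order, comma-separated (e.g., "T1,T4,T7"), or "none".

Step 1: wait(T1) -> count=0 queue=[] holders={T1}
Step 2: signal(T1) -> count=1 queue=[] holders={none}
Step 3: wait(T1) -> count=0 queue=[] holders={T1}
Step 4: signal(T1) -> count=1 queue=[] holders={none}
Step 5: wait(T3) -> count=0 queue=[] holders={T3}
Step 6: wait(T1) -> count=0 queue=[T1] holders={T3}
Step 7: wait(T2) -> count=0 queue=[T1,T2] holders={T3}
Step 8: signal(T3) -> count=0 queue=[T2] holders={T1}
Step 9: wait(T3) -> count=0 queue=[T2,T3] holders={T1}
Step 10: signal(T1) -> count=0 queue=[T3] holders={T2}
Step 11: wait(T1) -> count=0 queue=[T3,T1] holders={T2}
Step 12: signal(T2) -> count=0 queue=[T1] holders={T3}
Step 13: signal(T3) -> count=0 queue=[] holders={T1}
Step 14: wait(T2) -> count=0 queue=[T2] holders={T1}
Step 15: wait(T3) -> count=0 queue=[T2,T3] holders={T1}
Step 16: signal(T1) -> count=0 queue=[T3] holders={T2}
Step 17: signal(T2) -> count=0 queue=[] holders={T3}
Step 18: signal(T3) -> count=1 queue=[] holders={none}
Step 19: wait(T3) -> count=0 queue=[] holders={T3}
Step 20: signal(T3) -> count=1 queue=[] holders={none}
Final holders: none

Answer: none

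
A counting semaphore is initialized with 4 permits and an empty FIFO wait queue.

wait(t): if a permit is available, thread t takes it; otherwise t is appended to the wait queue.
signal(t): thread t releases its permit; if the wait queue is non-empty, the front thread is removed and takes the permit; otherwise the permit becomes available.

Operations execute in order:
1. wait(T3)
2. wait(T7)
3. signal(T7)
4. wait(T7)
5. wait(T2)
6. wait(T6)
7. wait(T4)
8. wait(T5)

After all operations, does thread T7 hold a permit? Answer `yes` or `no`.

Answer: yes

Derivation:
Step 1: wait(T3) -> count=3 queue=[] holders={T3}
Step 2: wait(T7) -> count=2 queue=[] holders={T3,T7}
Step 3: signal(T7) -> count=3 queue=[] holders={T3}
Step 4: wait(T7) -> count=2 queue=[] holders={T3,T7}
Step 5: wait(T2) -> count=1 queue=[] holders={T2,T3,T7}
Step 6: wait(T6) -> count=0 queue=[] holders={T2,T3,T6,T7}
Step 7: wait(T4) -> count=0 queue=[T4] holders={T2,T3,T6,T7}
Step 8: wait(T5) -> count=0 queue=[T4,T5] holders={T2,T3,T6,T7}
Final holders: {T2,T3,T6,T7} -> T7 in holders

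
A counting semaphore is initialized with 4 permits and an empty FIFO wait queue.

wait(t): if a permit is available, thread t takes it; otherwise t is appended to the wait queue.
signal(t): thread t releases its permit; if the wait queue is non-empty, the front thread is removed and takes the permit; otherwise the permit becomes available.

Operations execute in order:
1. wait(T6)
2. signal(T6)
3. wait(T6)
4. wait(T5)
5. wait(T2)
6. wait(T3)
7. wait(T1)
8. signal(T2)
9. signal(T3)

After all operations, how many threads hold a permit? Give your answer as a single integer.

Answer: 3

Derivation:
Step 1: wait(T6) -> count=3 queue=[] holders={T6}
Step 2: signal(T6) -> count=4 queue=[] holders={none}
Step 3: wait(T6) -> count=3 queue=[] holders={T6}
Step 4: wait(T5) -> count=2 queue=[] holders={T5,T6}
Step 5: wait(T2) -> count=1 queue=[] holders={T2,T5,T6}
Step 6: wait(T3) -> count=0 queue=[] holders={T2,T3,T5,T6}
Step 7: wait(T1) -> count=0 queue=[T1] holders={T2,T3,T5,T6}
Step 8: signal(T2) -> count=0 queue=[] holders={T1,T3,T5,T6}
Step 9: signal(T3) -> count=1 queue=[] holders={T1,T5,T6}
Final holders: {T1,T5,T6} -> 3 thread(s)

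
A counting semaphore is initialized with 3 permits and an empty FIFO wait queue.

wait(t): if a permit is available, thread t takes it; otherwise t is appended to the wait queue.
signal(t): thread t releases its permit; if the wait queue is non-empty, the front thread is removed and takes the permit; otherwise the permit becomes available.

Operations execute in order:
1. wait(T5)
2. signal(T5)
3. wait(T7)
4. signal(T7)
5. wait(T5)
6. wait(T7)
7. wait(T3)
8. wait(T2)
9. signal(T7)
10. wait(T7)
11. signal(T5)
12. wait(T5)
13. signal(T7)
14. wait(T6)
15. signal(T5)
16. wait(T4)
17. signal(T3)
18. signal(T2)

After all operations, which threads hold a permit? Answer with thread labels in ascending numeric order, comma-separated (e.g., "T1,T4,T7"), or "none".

Answer: T4,T6

Derivation:
Step 1: wait(T5) -> count=2 queue=[] holders={T5}
Step 2: signal(T5) -> count=3 queue=[] holders={none}
Step 3: wait(T7) -> count=2 queue=[] holders={T7}
Step 4: signal(T7) -> count=3 queue=[] holders={none}
Step 5: wait(T5) -> count=2 queue=[] holders={T5}
Step 6: wait(T7) -> count=1 queue=[] holders={T5,T7}
Step 7: wait(T3) -> count=0 queue=[] holders={T3,T5,T7}
Step 8: wait(T2) -> count=0 queue=[T2] holders={T3,T5,T7}
Step 9: signal(T7) -> count=0 queue=[] holders={T2,T3,T5}
Step 10: wait(T7) -> count=0 queue=[T7] holders={T2,T3,T5}
Step 11: signal(T5) -> count=0 queue=[] holders={T2,T3,T7}
Step 12: wait(T5) -> count=0 queue=[T5] holders={T2,T3,T7}
Step 13: signal(T7) -> count=0 queue=[] holders={T2,T3,T5}
Step 14: wait(T6) -> count=0 queue=[T6] holders={T2,T3,T5}
Step 15: signal(T5) -> count=0 queue=[] holders={T2,T3,T6}
Step 16: wait(T4) -> count=0 queue=[T4] holders={T2,T3,T6}
Step 17: signal(T3) -> count=0 queue=[] holders={T2,T4,T6}
Step 18: signal(T2) -> count=1 queue=[] holders={T4,T6}
Final holders: T4,T6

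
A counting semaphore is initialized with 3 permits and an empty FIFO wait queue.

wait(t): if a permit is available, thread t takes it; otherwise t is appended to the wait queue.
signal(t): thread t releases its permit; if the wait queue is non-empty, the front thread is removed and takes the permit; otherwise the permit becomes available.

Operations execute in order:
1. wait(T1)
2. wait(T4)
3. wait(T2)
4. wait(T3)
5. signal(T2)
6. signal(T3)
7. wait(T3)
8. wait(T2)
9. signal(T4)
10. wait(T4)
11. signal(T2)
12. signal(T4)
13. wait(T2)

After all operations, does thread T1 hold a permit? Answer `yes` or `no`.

Step 1: wait(T1) -> count=2 queue=[] holders={T1}
Step 2: wait(T4) -> count=1 queue=[] holders={T1,T4}
Step 3: wait(T2) -> count=0 queue=[] holders={T1,T2,T4}
Step 4: wait(T3) -> count=0 queue=[T3] holders={T1,T2,T4}
Step 5: signal(T2) -> count=0 queue=[] holders={T1,T3,T4}
Step 6: signal(T3) -> count=1 queue=[] holders={T1,T4}
Step 7: wait(T3) -> count=0 queue=[] holders={T1,T3,T4}
Step 8: wait(T2) -> count=0 queue=[T2] holders={T1,T3,T4}
Step 9: signal(T4) -> count=0 queue=[] holders={T1,T2,T3}
Step 10: wait(T4) -> count=0 queue=[T4] holders={T1,T2,T3}
Step 11: signal(T2) -> count=0 queue=[] holders={T1,T3,T4}
Step 12: signal(T4) -> count=1 queue=[] holders={T1,T3}
Step 13: wait(T2) -> count=0 queue=[] holders={T1,T2,T3}
Final holders: {T1,T2,T3} -> T1 in holders

Answer: yes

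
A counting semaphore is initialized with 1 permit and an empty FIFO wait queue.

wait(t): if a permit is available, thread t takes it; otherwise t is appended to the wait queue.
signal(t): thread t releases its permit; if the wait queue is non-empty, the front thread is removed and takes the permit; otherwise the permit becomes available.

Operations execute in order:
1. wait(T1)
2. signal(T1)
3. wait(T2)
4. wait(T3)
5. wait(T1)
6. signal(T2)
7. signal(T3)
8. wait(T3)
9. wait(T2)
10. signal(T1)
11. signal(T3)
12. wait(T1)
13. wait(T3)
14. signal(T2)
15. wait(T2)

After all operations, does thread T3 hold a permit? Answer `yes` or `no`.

Answer: no

Derivation:
Step 1: wait(T1) -> count=0 queue=[] holders={T1}
Step 2: signal(T1) -> count=1 queue=[] holders={none}
Step 3: wait(T2) -> count=0 queue=[] holders={T2}
Step 4: wait(T3) -> count=0 queue=[T3] holders={T2}
Step 5: wait(T1) -> count=0 queue=[T3,T1] holders={T2}
Step 6: signal(T2) -> count=0 queue=[T1] holders={T3}
Step 7: signal(T3) -> count=0 queue=[] holders={T1}
Step 8: wait(T3) -> count=0 queue=[T3] holders={T1}
Step 9: wait(T2) -> count=0 queue=[T3,T2] holders={T1}
Step 10: signal(T1) -> count=0 queue=[T2] holders={T3}
Step 11: signal(T3) -> count=0 queue=[] holders={T2}
Step 12: wait(T1) -> count=0 queue=[T1] holders={T2}
Step 13: wait(T3) -> count=0 queue=[T1,T3] holders={T2}
Step 14: signal(T2) -> count=0 queue=[T3] holders={T1}
Step 15: wait(T2) -> count=0 queue=[T3,T2] holders={T1}
Final holders: {T1} -> T3 not in holders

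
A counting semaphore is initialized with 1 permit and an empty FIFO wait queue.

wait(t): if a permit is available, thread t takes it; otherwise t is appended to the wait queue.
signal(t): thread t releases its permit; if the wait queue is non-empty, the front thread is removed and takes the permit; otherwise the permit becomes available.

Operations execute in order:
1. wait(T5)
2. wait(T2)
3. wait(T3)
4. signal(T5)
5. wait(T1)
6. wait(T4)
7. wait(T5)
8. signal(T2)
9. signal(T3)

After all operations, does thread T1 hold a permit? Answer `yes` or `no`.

Step 1: wait(T5) -> count=0 queue=[] holders={T5}
Step 2: wait(T2) -> count=0 queue=[T2] holders={T5}
Step 3: wait(T3) -> count=0 queue=[T2,T3] holders={T5}
Step 4: signal(T5) -> count=0 queue=[T3] holders={T2}
Step 5: wait(T1) -> count=0 queue=[T3,T1] holders={T2}
Step 6: wait(T4) -> count=0 queue=[T3,T1,T4] holders={T2}
Step 7: wait(T5) -> count=0 queue=[T3,T1,T4,T5] holders={T2}
Step 8: signal(T2) -> count=0 queue=[T1,T4,T5] holders={T3}
Step 9: signal(T3) -> count=0 queue=[T4,T5] holders={T1}
Final holders: {T1} -> T1 in holders

Answer: yes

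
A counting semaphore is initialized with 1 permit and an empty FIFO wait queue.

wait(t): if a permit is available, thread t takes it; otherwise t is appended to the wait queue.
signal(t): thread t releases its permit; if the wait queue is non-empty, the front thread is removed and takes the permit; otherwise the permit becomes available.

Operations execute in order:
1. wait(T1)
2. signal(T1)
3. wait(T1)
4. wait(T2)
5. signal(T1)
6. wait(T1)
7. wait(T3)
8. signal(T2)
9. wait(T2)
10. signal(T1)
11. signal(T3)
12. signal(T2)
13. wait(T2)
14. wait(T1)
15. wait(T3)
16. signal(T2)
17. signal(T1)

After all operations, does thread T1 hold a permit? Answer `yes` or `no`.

Answer: no

Derivation:
Step 1: wait(T1) -> count=0 queue=[] holders={T1}
Step 2: signal(T1) -> count=1 queue=[] holders={none}
Step 3: wait(T1) -> count=0 queue=[] holders={T1}
Step 4: wait(T2) -> count=0 queue=[T2] holders={T1}
Step 5: signal(T1) -> count=0 queue=[] holders={T2}
Step 6: wait(T1) -> count=0 queue=[T1] holders={T2}
Step 7: wait(T3) -> count=0 queue=[T1,T3] holders={T2}
Step 8: signal(T2) -> count=0 queue=[T3] holders={T1}
Step 9: wait(T2) -> count=0 queue=[T3,T2] holders={T1}
Step 10: signal(T1) -> count=0 queue=[T2] holders={T3}
Step 11: signal(T3) -> count=0 queue=[] holders={T2}
Step 12: signal(T2) -> count=1 queue=[] holders={none}
Step 13: wait(T2) -> count=0 queue=[] holders={T2}
Step 14: wait(T1) -> count=0 queue=[T1] holders={T2}
Step 15: wait(T3) -> count=0 queue=[T1,T3] holders={T2}
Step 16: signal(T2) -> count=0 queue=[T3] holders={T1}
Step 17: signal(T1) -> count=0 queue=[] holders={T3}
Final holders: {T3} -> T1 not in holders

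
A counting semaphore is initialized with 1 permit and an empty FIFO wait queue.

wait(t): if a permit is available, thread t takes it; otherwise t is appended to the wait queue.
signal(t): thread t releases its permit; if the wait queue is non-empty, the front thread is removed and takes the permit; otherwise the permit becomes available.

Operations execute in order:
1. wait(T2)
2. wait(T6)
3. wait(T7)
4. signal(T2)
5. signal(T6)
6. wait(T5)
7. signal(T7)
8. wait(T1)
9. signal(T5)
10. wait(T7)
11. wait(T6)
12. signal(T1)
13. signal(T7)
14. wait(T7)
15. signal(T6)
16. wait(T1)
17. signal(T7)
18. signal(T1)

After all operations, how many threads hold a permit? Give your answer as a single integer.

Step 1: wait(T2) -> count=0 queue=[] holders={T2}
Step 2: wait(T6) -> count=0 queue=[T6] holders={T2}
Step 3: wait(T7) -> count=0 queue=[T6,T7] holders={T2}
Step 4: signal(T2) -> count=0 queue=[T7] holders={T6}
Step 5: signal(T6) -> count=0 queue=[] holders={T7}
Step 6: wait(T5) -> count=0 queue=[T5] holders={T7}
Step 7: signal(T7) -> count=0 queue=[] holders={T5}
Step 8: wait(T1) -> count=0 queue=[T1] holders={T5}
Step 9: signal(T5) -> count=0 queue=[] holders={T1}
Step 10: wait(T7) -> count=0 queue=[T7] holders={T1}
Step 11: wait(T6) -> count=0 queue=[T7,T6] holders={T1}
Step 12: signal(T1) -> count=0 queue=[T6] holders={T7}
Step 13: signal(T7) -> count=0 queue=[] holders={T6}
Step 14: wait(T7) -> count=0 queue=[T7] holders={T6}
Step 15: signal(T6) -> count=0 queue=[] holders={T7}
Step 16: wait(T1) -> count=0 queue=[T1] holders={T7}
Step 17: signal(T7) -> count=0 queue=[] holders={T1}
Step 18: signal(T1) -> count=1 queue=[] holders={none}
Final holders: {none} -> 0 thread(s)

Answer: 0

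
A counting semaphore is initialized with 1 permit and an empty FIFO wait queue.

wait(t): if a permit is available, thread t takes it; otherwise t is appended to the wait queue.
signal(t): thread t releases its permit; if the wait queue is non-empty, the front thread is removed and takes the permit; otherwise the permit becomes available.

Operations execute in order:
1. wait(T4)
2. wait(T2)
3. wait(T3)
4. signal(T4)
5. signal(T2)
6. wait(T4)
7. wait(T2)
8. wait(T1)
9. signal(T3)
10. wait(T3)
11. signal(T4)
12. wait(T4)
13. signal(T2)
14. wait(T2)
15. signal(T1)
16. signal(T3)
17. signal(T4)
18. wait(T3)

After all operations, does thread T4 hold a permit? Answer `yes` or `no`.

Step 1: wait(T4) -> count=0 queue=[] holders={T4}
Step 2: wait(T2) -> count=0 queue=[T2] holders={T4}
Step 3: wait(T3) -> count=0 queue=[T2,T3] holders={T4}
Step 4: signal(T4) -> count=0 queue=[T3] holders={T2}
Step 5: signal(T2) -> count=0 queue=[] holders={T3}
Step 6: wait(T4) -> count=0 queue=[T4] holders={T3}
Step 7: wait(T2) -> count=0 queue=[T4,T2] holders={T3}
Step 8: wait(T1) -> count=0 queue=[T4,T2,T1] holders={T3}
Step 9: signal(T3) -> count=0 queue=[T2,T1] holders={T4}
Step 10: wait(T3) -> count=0 queue=[T2,T1,T3] holders={T4}
Step 11: signal(T4) -> count=0 queue=[T1,T3] holders={T2}
Step 12: wait(T4) -> count=0 queue=[T1,T3,T4] holders={T2}
Step 13: signal(T2) -> count=0 queue=[T3,T4] holders={T1}
Step 14: wait(T2) -> count=0 queue=[T3,T4,T2] holders={T1}
Step 15: signal(T1) -> count=0 queue=[T4,T2] holders={T3}
Step 16: signal(T3) -> count=0 queue=[T2] holders={T4}
Step 17: signal(T4) -> count=0 queue=[] holders={T2}
Step 18: wait(T3) -> count=0 queue=[T3] holders={T2}
Final holders: {T2} -> T4 not in holders

Answer: no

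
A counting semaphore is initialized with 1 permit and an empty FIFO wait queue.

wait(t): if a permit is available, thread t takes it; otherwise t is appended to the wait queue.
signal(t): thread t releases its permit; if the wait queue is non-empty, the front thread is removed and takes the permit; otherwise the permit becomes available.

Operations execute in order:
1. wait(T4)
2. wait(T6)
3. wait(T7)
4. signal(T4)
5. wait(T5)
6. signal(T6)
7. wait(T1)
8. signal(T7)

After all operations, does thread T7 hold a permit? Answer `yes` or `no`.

Answer: no

Derivation:
Step 1: wait(T4) -> count=0 queue=[] holders={T4}
Step 2: wait(T6) -> count=0 queue=[T6] holders={T4}
Step 3: wait(T7) -> count=0 queue=[T6,T7] holders={T4}
Step 4: signal(T4) -> count=0 queue=[T7] holders={T6}
Step 5: wait(T5) -> count=0 queue=[T7,T5] holders={T6}
Step 6: signal(T6) -> count=0 queue=[T5] holders={T7}
Step 7: wait(T1) -> count=0 queue=[T5,T1] holders={T7}
Step 8: signal(T7) -> count=0 queue=[T1] holders={T5}
Final holders: {T5} -> T7 not in holders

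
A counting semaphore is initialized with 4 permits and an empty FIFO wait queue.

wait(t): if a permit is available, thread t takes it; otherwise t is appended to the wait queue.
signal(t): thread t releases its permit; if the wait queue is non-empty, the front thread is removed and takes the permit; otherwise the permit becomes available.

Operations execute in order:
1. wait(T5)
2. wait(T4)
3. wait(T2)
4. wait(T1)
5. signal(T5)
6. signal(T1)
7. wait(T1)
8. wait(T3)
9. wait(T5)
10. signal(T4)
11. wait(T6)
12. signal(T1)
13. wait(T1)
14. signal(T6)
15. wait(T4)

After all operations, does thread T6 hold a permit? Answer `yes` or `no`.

Answer: no

Derivation:
Step 1: wait(T5) -> count=3 queue=[] holders={T5}
Step 2: wait(T4) -> count=2 queue=[] holders={T4,T5}
Step 3: wait(T2) -> count=1 queue=[] holders={T2,T4,T5}
Step 4: wait(T1) -> count=0 queue=[] holders={T1,T2,T4,T5}
Step 5: signal(T5) -> count=1 queue=[] holders={T1,T2,T4}
Step 6: signal(T1) -> count=2 queue=[] holders={T2,T4}
Step 7: wait(T1) -> count=1 queue=[] holders={T1,T2,T4}
Step 8: wait(T3) -> count=0 queue=[] holders={T1,T2,T3,T4}
Step 9: wait(T5) -> count=0 queue=[T5] holders={T1,T2,T3,T4}
Step 10: signal(T4) -> count=0 queue=[] holders={T1,T2,T3,T5}
Step 11: wait(T6) -> count=0 queue=[T6] holders={T1,T2,T3,T5}
Step 12: signal(T1) -> count=0 queue=[] holders={T2,T3,T5,T6}
Step 13: wait(T1) -> count=0 queue=[T1] holders={T2,T3,T5,T6}
Step 14: signal(T6) -> count=0 queue=[] holders={T1,T2,T3,T5}
Step 15: wait(T4) -> count=0 queue=[T4] holders={T1,T2,T3,T5}
Final holders: {T1,T2,T3,T5} -> T6 not in holders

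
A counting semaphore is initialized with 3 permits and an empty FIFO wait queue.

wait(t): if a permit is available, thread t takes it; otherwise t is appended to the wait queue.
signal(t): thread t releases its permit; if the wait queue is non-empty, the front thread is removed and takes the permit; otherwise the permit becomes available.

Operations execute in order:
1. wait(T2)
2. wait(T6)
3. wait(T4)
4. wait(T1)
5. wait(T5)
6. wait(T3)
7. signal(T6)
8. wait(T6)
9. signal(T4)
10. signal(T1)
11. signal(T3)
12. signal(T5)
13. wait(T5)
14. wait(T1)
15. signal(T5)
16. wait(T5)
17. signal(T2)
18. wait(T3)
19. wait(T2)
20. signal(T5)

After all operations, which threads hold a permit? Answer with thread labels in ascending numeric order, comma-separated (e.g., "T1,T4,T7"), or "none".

Answer: T1,T3,T6

Derivation:
Step 1: wait(T2) -> count=2 queue=[] holders={T2}
Step 2: wait(T6) -> count=1 queue=[] holders={T2,T6}
Step 3: wait(T4) -> count=0 queue=[] holders={T2,T4,T6}
Step 4: wait(T1) -> count=0 queue=[T1] holders={T2,T4,T6}
Step 5: wait(T5) -> count=0 queue=[T1,T5] holders={T2,T4,T6}
Step 6: wait(T3) -> count=0 queue=[T1,T5,T3] holders={T2,T4,T6}
Step 7: signal(T6) -> count=0 queue=[T5,T3] holders={T1,T2,T4}
Step 8: wait(T6) -> count=0 queue=[T5,T3,T6] holders={T1,T2,T4}
Step 9: signal(T4) -> count=0 queue=[T3,T6] holders={T1,T2,T5}
Step 10: signal(T1) -> count=0 queue=[T6] holders={T2,T3,T5}
Step 11: signal(T3) -> count=0 queue=[] holders={T2,T5,T6}
Step 12: signal(T5) -> count=1 queue=[] holders={T2,T6}
Step 13: wait(T5) -> count=0 queue=[] holders={T2,T5,T6}
Step 14: wait(T1) -> count=0 queue=[T1] holders={T2,T5,T6}
Step 15: signal(T5) -> count=0 queue=[] holders={T1,T2,T6}
Step 16: wait(T5) -> count=0 queue=[T5] holders={T1,T2,T6}
Step 17: signal(T2) -> count=0 queue=[] holders={T1,T5,T6}
Step 18: wait(T3) -> count=0 queue=[T3] holders={T1,T5,T6}
Step 19: wait(T2) -> count=0 queue=[T3,T2] holders={T1,T5,T6}
Step 20: signal(T5) -> count=0 queue=[T2] holders={T1,T3,T6}
Final holders: T1,T3,T6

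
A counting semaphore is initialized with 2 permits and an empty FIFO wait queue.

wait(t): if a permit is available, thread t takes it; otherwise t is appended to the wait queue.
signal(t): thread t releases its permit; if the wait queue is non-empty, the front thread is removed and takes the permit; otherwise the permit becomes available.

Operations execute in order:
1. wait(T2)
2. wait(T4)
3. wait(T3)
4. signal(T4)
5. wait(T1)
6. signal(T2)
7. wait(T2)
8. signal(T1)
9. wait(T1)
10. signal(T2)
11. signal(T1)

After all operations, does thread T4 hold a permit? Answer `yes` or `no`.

Answer: no

Derivation:
Step 1: wait(T2) -> count=1 queue=[] holders={T2}
Step 2: wait(T4) -> count=0 queue=[] holders={T2,T4}
Step 3: wait(T3) -> count=0 queue=[T3] holders={T2,T4}
Step 4: signal(T4) -> count=0 queue=[] holders={T2,T3}
Step 5: wait(T1) -> count=0 queue=[T1] holders={T2,T3}
Step 6: signal(T2) -> count=0 queue=[] holders={T1,T3}
Step 7: wait(T2) -> count=0 queue=[T2] holders={T1,T3}
Step 8: signal(T1) -> count=0 queue=[] holders={T2,T3}
Step 9: wait(T1) -> count=0 queue=[T1] holders={T2,T3}
Step 10: signal(T2) -> count=0 queue=[] holders={T1,T3}
Step 11: signal(T1) -> count=1 queue=[] holders={T3}
Final holders: {T3} -> T4 not in holders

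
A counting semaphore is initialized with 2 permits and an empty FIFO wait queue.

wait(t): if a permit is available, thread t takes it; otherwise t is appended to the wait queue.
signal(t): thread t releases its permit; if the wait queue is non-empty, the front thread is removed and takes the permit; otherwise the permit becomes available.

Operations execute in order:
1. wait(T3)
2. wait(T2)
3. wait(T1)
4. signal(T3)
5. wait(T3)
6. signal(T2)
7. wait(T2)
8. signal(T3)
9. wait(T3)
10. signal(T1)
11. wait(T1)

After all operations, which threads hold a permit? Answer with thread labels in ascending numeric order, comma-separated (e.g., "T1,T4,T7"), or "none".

Answer: T2,T3

Derivation:
Step 1: wait(T3) -> count=1 queue=[] holders={T3}
Step 2: wait(T2) -> count=0 queue=[] holders={T2,T3}
Step 3: wait(T1) -> count=0 queue=[T1] holders={T2,T3}
Step 4: signal(T3) -> count=0 queue=[] holders={T1,T2}
Step 5: wait(T3) -> count=0 queue=[T3] holders={T1,T2}
Step 6: signal(T2) -> count=0 queue=[] holders={T1,T3}
Step 7: wait(T2) -> count=0 queue=[T2] holders={T1,T3}
Step 8: signal(T3) -> count=0 queue=[] holders={T1,T2}
Step 9: wait(T3) -> count=0 queue=[T3] holders={T1,T2}
Step 10: signal(T1) -> count=0 queue=[] holders={T2,T3}
Step 11: wait(T1) -> count=0 queue=[T1] holders={T2,T3}
Final holders: T2,T3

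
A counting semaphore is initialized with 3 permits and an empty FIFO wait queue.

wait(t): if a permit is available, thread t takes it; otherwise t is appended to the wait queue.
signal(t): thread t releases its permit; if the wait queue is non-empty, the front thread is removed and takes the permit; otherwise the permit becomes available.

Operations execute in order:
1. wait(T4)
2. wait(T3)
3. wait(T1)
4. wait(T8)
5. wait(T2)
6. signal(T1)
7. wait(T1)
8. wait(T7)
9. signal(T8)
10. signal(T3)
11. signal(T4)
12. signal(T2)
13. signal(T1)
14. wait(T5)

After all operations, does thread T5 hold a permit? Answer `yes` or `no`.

Answer: yes

Derivation:
Step 1: wait(T4) -> count=2 queue=[] holders={T4}
Step 2: wait(T3) -> count=1 queue=[] holders={T3,T4}
Step 3: wait(T1) -> count=0 queue=[] holders={T1,T3,T4}
Step 4: wait(T8) -> count=0 queue=[T8] holders={T1,T3,T4}
Step 5: wait(T2) -> count=0 queue=[T8,T2] holders={T1,T3,T4}
Step 6: signal(T1) -> count=0 queue=[T2] holders={T3,T4,T8}
Step 7: wait(T1) -> count=0 queue=[T2,T1] holders={T3,T4,T8}
Step 8: wait(T7) -> count=0 queue=[T2,T1,T7] holders={T3,T4,T8}
Step 9: signal(T8) -> count=0 queue=[T1,T7] holders={T2,T3,T4}
Step 10: signal(T3) -> count=0 queue=[T7] holders={T1,T2,T4}
Step 11: signal(T4) -> count=0 queue=[] holders={T1,T2,T7}
Step 12: signal(T2) -> count=1 queue=[] holders={T1,T7}
Step 13: signal(T1) -> count=2 queue=[] holders={T7}
Step 14: wait(T5) -> count=1 queue=[] holders={T5,T7}
Final holders: {T5,T7} -> T5 in holders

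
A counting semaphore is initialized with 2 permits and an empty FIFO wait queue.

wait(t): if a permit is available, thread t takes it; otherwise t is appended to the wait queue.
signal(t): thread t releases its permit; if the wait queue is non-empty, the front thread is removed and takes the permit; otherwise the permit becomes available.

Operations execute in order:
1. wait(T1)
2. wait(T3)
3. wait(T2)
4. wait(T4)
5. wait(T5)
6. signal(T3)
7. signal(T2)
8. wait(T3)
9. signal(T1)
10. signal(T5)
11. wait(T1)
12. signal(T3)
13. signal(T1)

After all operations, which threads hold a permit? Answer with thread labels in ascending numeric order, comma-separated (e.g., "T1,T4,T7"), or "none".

Answer: T4

Derivation:
Step 1: wait(T1) -> count=1 queue=[] holders={T1}
Step 2: wait(T3) -> count=0 queue=[] holders={T1,T3}
Step 3: wait(T2) -> count=0 queue=[T2] holders={T1,T3}
Step 4: wait(T4) -> count=0 queue=[T2,T4] holders={T1,T3}
Step 5: wait(T5) -> count=0 queue=[T2,T4,T5] holders={T1,T3}
Step 6: signal(T3) -> count=0 queue=[T4,T5] holders={T1,T2}
Step 7: signal(T2) -> count=0 queue=[T5] holders={T1,T4}
Step 8: wait(T3) -> count=0 queue=[T5,T3] holders={T1,T4}
Step 9: signal(T1) -> count=0 queue=[T3] holders={T4,T5}
Step 10: signal(T5) -> count=0 queue=[] holders={T3,T4}
Step 11: wait(T1) -> count=0 queue=[T1] holders={T3,T4}
Step 12: signal(T3) -> count=0 queue=[] holders={T1,T4}
Step 13: signal(T1) -> count=1 queue=[] holders={T4}
Final holders: T4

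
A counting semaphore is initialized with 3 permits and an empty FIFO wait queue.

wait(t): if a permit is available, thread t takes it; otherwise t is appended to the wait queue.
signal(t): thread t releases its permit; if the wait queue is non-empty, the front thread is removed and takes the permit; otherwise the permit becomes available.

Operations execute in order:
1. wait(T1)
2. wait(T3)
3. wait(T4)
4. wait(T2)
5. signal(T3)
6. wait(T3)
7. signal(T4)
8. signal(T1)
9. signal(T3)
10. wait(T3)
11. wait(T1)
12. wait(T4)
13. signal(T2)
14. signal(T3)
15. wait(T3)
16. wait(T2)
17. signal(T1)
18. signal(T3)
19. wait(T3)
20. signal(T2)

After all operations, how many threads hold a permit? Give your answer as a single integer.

Answer: 2

Derivation:
Step 1: wait(T1) -> count=2 queue=[] holders={T1}
Step 2: wait(T3) -> count=1 queue=[] holders={T1,T3}
Step 3: wait(T4) -> count=0 queue=[] holders={T1,T3,T4}
Step 4: wait(T2) -> count=0 queue=[T2] holders={T1,T3,T4}
Step 5: signal(T3) -> count=0 queue=[] holders={T1,T2,T4}
Step 6: wait(T3) -> count=0 queue=[T3] holders={T1,T2,T4}
Step 7: signal(T4) -> count=0 queue=[] holders={T1,T2,T3}
Step 8: signal(T1) -> count=1 queue=[] holders={T2,T3}
Step 9: signal(T3) -> count=2 queue=[] holders={T2}
Step 10: wait(T3) -> count=1 queue=[] holders={T2,T3}
Step 11: wait(T1) -> count=0 queue=[] holders={T1,T2,T3}
Step 12: wait(T4) -> count=0 queue=[T4] holders={T1,T2,T3}
Step 13: signal(T2) -> count=0 queue=[] holders={T1,T3,T4}
Step 14: signal(T3) -> count=1 queue=[] holders={T1,T4}
Step 15: wait(T3) -> count=0 queue=[] holders={T1,T3,T4}
Step 16: wait(T2) -> count=0 queue=[T2] holders={T1,T3,T4}
Step 17: signal(T1) -> count=0 queue=[] holders={T2,T3,T4}
Step 18: signal(T3) -> count=1 queue=[] holders={T2,T4}
Step 19: wait(T3) -> count=0 queue=[] holders={T2,T3,T4}
Step 20: signal(T2) -> count=1 queue=[] holders={T3,T4}
Final holders: {T3,T4} -> 2 thread(s)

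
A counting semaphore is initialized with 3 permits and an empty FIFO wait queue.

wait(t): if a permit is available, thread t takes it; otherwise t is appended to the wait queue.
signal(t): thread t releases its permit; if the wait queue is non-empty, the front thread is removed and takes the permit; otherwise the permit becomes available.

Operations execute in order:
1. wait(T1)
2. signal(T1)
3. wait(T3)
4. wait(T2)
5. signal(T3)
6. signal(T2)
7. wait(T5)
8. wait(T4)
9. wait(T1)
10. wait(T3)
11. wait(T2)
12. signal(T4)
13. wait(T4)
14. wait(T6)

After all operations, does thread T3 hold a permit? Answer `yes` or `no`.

Step 1: wait(T1) -> count=2 queue=[] holders={T1}
Step 2: signal(T1) -> count=3 queue=[] holders={none}
Step 3: wait(T3) -> count=2 queue=[] holders={T3}
Step 4: wait(T2) -> count=1 queue=[] holders={T2,T3}
Step 5: signal(T3) -> count=2 queue=[] holders={T2}
Step 6: signal(T2) -> count=3 queue=[] holders={none}
Step 7: wait(T5) -> count=2 queue=[] holders={T5}
Step 8: wait(T4) -> count=1 queue=[] holders={T4,T5}
Step 9: wait(T1) -> count=0 queue=[] holders={T1,T4,T5}
Step 10: wait(T3) -> count=0 queue=[T3] holders={T1,T4,T5}
Step 11: wait(T2) -> count=0 queue=[T3,T2] holders={T1,T4,T5}
Step 12: signal(T4) -> count=0 queue=[T2] holders={T1,T3,T5}
Step 13: wait(T4) -> count=0 queue=[T2,T4] holders={T1,T3,T5}
Step 14: wait(T6) -> count=0 queue=[T2,T4,T6] holders={T1,T3,T5}
Final holders: {T1,T3,T5} -> T3 in holders

Answer: yes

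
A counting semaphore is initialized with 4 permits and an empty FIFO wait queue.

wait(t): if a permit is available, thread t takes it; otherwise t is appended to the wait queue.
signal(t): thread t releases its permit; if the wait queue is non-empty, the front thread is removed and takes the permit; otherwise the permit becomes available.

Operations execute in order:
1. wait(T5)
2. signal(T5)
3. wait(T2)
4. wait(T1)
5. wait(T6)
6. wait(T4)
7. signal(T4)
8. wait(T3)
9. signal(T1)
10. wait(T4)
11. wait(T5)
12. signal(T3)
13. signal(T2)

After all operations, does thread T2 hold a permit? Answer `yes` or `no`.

Step 1: wait(T5) -> count=3 queue=[] holders={T5}
Step 2: signal(T5) -> count=4 queue=[] holders={none}
Step 3: wait(T2) -> count=3 queue=[] holders={T2}
Step 4: wait(T1) -> count=2 queue=[] holders={T1,T2}
Step 5: wait(T6) -> count=1 queue=[] holders={T1,T2,T6}
Step 6: wait(T4) -> count=0 queue=[] holders={T1,T2,T4,T6}
Step 7: signal(T4) -> count=1 queue=[] holders={T1,T2,T6}
Step 8: wait(T3) -> count=0 queue=[] holders={T1,T2,T3,T6}
Step 9: signal(T1) -> count=1 queue=[] holders={T2,T3,T6}
Step 10: wait(T4) -> count=0 queue=[] holders={T2,T3,T4,T6}
Step 11: wait(T5) -> count=0 queue=[T5] holders={T2,T3,T4,T6}
Step 12: signal(T3) -> count=0 queue=[] holders={T2,T4,T5,T6}
Step 13: signal(T2) -> count=1 queue=[] holders={T4,T5,T6}
Final holders: {T4,T5,T6} -> T2 not in holders

Answer: no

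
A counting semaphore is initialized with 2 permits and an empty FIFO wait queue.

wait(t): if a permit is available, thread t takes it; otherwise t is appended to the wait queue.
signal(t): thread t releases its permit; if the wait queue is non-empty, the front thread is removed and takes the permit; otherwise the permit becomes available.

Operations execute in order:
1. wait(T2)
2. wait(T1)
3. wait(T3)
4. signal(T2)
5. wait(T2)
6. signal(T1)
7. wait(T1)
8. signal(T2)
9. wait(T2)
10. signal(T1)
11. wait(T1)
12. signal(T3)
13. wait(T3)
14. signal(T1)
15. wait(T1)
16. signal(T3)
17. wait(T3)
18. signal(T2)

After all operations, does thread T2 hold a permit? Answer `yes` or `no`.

Step 1: wait(T2) -> count=1 queue=[] holders={T2}
Step 2: wait(T1) -> count=0 queue=[] holders={T1,T2}
Step 3: wait(T3) -> count=0 queue=[T3] holders={T1,T2}
Step 4: signal(T2) -> count=0 queue=[] holders={T1,T3}
Step 5: wait(T2) -> count=0 queue=[T2] holders={T1,T3}
Step 6: signal(T1) -> count=0 queue=[] holders={T2,T3}
Step 7: wait(T1) -> count=0 queue=[T1] holders={T2,T3}
Step 8: signal(T2) -> count=0 queue=[] holders={T1,T3}
Step 9: wait(T2) -> count=0 queue=[T2] holders={T1,T3}
Step 10: signal(T1) -> count=0 queue=[] holders={T2,T3}
Step 11: wait(T1) -> count=0 queue=[T1] holders={T2,T3}
Step 12: signal(T3) -> count=0 queue=[] holders={T1,T2}
Step 13: wait(T3) -> count=0 queue=[T3] holders={T1,T2}
Step 14: signal(T1) -> count=0 queue=[] holders={T2,T3}
Step 15: wait(T1) -> count=0 queue=[T1] holders={T2,T3}
Step 16: signal(T3) -> count=0 queue=[] holders={T1,T2}
Step 17: wait(T3) -> count=0 queue=[T3] holders={T1,T2}
Step 18: signal(T2) -> count=0 queue=[] holders={T1,T3}
Final holders: {T1,T3} -> T2 not in holders

Answer: no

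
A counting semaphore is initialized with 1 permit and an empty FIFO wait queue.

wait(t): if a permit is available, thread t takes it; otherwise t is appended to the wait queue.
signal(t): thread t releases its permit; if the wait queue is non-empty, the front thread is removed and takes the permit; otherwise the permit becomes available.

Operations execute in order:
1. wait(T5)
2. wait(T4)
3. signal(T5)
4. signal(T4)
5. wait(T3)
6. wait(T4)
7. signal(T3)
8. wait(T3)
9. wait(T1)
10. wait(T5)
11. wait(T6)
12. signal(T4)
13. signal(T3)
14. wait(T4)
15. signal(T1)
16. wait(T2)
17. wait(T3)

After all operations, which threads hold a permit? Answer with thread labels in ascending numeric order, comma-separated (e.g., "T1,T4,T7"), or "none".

Answer: T5

Derivation:
Step 1: wait(T5) -> count=0 queue=[] holders={T5}
Step 2: wait(T4) -> count=0 queue=[T4] holders={T5}
Step 3: signal(T5) -> count=0 queue=[] holders={T4}
Step 4: signal(T4) -> count=1 queue=[] holders={none}
Step 5: wait(T3) -> count=0 queue=[] holders={T3}
Step 6: wait(T4) -> count=0 queue=[T4] holders={T3}
Step 7: signal(T3) -> count=0 queue=[] holders={T4}
Step 8: wait(T3) -> count=0 queue=[T3] holders={T4}
Step 9: wait(T1) -> count=0 queue=[T3,T1] holders={T4}
Step 10: wait(T5) -> count=0 queue=[T3,T1,T5] holders={T4}
Step 11: wait(T6) -> count=0 queue=[T3,T1,T5,T6] holders={T4}
Step 12: signal(T4) -> count=0 queue=[T1,T5,T6] holders={T3}
Step 13: signal(T3) -> count=0 queue=[T5,T6] holders={T1}
Step 14: wait(T4) -> count=0 queue=[T5,T6,T4] holders={T1}
Step 15: signal(T1) -> count=0 queue=[T6,T4] holders={T5}
Step 16: wait(T2) -> count=0 queue=[T6,T4,T2] holders={T5}
Step 17: wait(T3) -> count=0 queue=[T6,T4,T2,T3] holders={T5}
Final holders: T5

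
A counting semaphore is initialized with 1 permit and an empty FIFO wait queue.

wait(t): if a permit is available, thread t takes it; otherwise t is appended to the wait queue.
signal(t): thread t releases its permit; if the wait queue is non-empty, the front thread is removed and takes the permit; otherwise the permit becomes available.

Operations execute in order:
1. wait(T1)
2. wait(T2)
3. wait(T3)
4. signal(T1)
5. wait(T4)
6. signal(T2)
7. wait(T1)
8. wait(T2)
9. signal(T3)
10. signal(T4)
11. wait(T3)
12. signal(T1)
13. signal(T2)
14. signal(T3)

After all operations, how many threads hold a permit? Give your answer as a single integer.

Answer: 0

Derivation:
Step 1: wait(T1) -> count=0 queue=[] holders={T1}
Step 2: wait(T2) -> count=0 queue=[T2] holders={T1}
Step 3: wait(T3) -> count=0 queue=[T2,T3] holders={T1}
Step 4: signal(T1) -> count=0 queue=[T3] holders={T2}
Step 5: wait(T4) -> count=0 queue=[T3,T4] holders={T2}
Step 6: signal(T2) -> count=0 queue=[T4] holders={T3}
Step 7: wait(T1) -> count=0 queue=[T4,T1] holders={T3}
Step 8: wait(T2) -> count=0 queue=[T4,T1,T2] holders={T3}
Step 9: signal(T3) -> count=0 queue=[T1,T2] holders={T4}
Step 10: signal(T4) -> count=0 queue=[T2] holders={T1}
Step 11: wait(T3) -> count=0 queue=[T2,T3] holders={T1}
Step 12: signal(T1) -> count=0 queue=[T3] holders={T2}
Step 13: signal(T2) -> count=0 queue=[] holders={T3}
Step 14: signal(T3) -> count=1 queue=[] holders={none}
Final holders: {none} -> 0 thread(s)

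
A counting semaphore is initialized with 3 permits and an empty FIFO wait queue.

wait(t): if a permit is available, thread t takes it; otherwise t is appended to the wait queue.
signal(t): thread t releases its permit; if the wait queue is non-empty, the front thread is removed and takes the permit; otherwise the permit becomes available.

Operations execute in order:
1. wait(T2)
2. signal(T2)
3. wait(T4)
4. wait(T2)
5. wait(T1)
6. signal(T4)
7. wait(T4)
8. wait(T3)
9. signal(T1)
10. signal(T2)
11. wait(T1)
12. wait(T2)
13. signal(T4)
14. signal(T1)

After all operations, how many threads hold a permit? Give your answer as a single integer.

Step 1: wait(T2) -> count=2 queue=[] holders={T2}
Step 2: signal(T2) -> count=3 queue=[] holders={none}
Step 3: wait(T4) -> count=2 queue=[] holders={T4}
Step 4: wait(T2) -> count=1 queue=[] holders={T2,T4}
Step 5: wait(T1) -> count=0 queue=[] holders={T1,T2,T4}
Step 6: signal(T4) -> count=1 queue=[] holders={T1,T2}
Step 7: wait(T4) -> count=0 queue=[] holders={T1,T2,T4}
Step 8: wait(T3) -> count=0 queue=[T3] holders={T1,T2,T4}
Step 9: signal(T1) -> count=0 queue=[] holders={T2,T3,T4}
Step 10: signal(T2) -> count=1 queue=[] holders={T3,T4}
Step 11: wait(T1) -> count=0 queue=[] holders={T1,T3,T4}
Step 12: wait(T2) -> count=0 queue=[T2] holders={T1,T3,T4}
Step 13: signal(T4) -> count=0 queue=[] holders={T1,T2,T3}
Step 14: signal(T1) -> count=1 queue=[] holders={T2,T3}
Final holders: {T2,T3} -> 2 thread(s)

Answer: 2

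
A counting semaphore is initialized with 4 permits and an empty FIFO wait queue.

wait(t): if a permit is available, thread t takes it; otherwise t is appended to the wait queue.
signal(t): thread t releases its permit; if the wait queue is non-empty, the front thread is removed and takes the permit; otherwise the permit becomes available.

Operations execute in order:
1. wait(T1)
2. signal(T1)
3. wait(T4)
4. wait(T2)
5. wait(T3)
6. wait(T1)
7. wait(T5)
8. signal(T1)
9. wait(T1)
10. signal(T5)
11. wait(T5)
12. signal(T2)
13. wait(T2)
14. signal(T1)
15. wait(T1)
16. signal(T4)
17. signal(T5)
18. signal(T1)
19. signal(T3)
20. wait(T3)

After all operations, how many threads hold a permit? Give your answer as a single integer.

Answer: 2

Derivation:
Step 1: wait(T1) -> count=3 queue=[] holders={T1}
Step 2: signal(T1) -> count=4 queue=[] holders={none}
Step 3: wait(T4) -> count=3 queue=[] holders={T4}
Step 4: wait(T2) -> count=2 queue=[] holders={T2,T4}
Step 5: wait(T3) -> count=1 queue=[] holders={T2,T3,T4}
Step 6: wait(T1) -> count=0 queue=[] holders={T1,T2,T3,T4}
Step 7: wait(T5) -> count=0 queue=[T5] holders={T1,T2,T3,T4}
Step 8: signal(T1) -> count=0 queue=[] holders={T2,T3,T4,T5}
Step 9: wait(T1) -> count=0 queue=[T1] holders={T2,T3,T4,T5}
Step 10: signal(T5) -> count=0 queue=[] holders={T1,T2,T3,T4}
Step 11: wait(T5) -> count=0 queue=[T5] holders={T1,T2,T3,T4}
Step 12: signal(T2) -> count=0 queue=[] holders={T1,T3,T4,T5}
Step 13: wait(T2) -> count=0 queue=[T2] holders={T1,T3,T4,T5}
Step 14: signal(T1) -> count=0 queue=[] holders={T2,T3,T4,T5}
Step 15: wait(T1) -> count=0 queue=[T1] holders={T2,T3,T4,T5}
Step 16: signal(T4) -> count=0 queue=[] holders={T1,T2,T3,T5}
Step 17: signal(T5) -> count=1 queue=[] holders={T1,T2,T3}
Step 18: signal(T1) -> count=2 queue=[] holders={T2,T3}
Step 19: signal(T3) -> count=3 queue=[] holders={T2}
Step 20: wait(T3) -> count=2 queue=[] holders={T2,T3}
Final holders: {T2,T3} -> 2 thread(s)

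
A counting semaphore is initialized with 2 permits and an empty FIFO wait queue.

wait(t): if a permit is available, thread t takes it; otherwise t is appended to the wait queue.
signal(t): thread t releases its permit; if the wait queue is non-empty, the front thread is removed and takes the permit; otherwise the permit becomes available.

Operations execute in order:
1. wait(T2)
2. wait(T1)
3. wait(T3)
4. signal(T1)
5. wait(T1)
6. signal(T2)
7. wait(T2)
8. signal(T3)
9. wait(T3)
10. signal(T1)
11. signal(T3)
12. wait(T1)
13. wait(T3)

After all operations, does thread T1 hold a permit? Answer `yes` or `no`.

Answer: yes

Derivation:
Step 1: wait(T2) -> count=1 queue=[] holders={T2}
Step 2: wait(T1) -> count=0 queue=[] holders={T1,T2}
Step 3: wait(T3) -> count=0 queue=[T3] holders={T1,T2}
Step 4: signal(T1) -> count=0 queue=[] holders={T2,T3}
Step 5: wait(T1) -> count=0 queue=[T1] holders={T2,T3}
Step 6: signal(T2) -> count=0 queue=[] holders={T1,T3}
Step 7: wait(T2) -> count=0 queue=[T2] holders={T1,T3}
Step 8: signal(T3) -> count=0 queue=[] holders={T1,T2}
Step 9: wait(T3) -> count=0 queue=[T3] holders={T1,T2}
Step 10: signal(T1) -> count=0 queue=[] holders={T2,T3}
Step 11: signal(T3) -> count=1 queue=[] holders={T2}
Step 12: wait(T1) -> count=0 queue=[] holders={T1,T2}
Step 13: wait(T3) -> count=0 queue=[T3] holders={T1,T2}
Final holders: {T1,T2} -> T1 in holders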